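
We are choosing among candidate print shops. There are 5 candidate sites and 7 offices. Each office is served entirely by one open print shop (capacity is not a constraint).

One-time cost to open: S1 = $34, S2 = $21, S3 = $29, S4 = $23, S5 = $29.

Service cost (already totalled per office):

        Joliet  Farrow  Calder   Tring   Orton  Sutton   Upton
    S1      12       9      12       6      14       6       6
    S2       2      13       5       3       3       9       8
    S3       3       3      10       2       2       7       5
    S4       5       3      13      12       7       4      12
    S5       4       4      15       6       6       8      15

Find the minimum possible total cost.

Minimum total cost: 61

For any fixed open set, each office goes to its cheapest open site; total = fixed + service.
{S3}: Joliet→S3 3, Farrow→S3 3, Calder→S3 10, Tring→S3 2, Orton→S3 2, Sutton→S3 7, Upton→S3 5. Service 32; fixed 29; total 61.
{S2}: service 43 + fixed 21 = 64
{S2, S4}: Joliet→S2 2, Farrow→S4 3, Calder→S2 5, Tring→S2 3, Orton→S2 3, Sutton→S4 4, Upton→S2 8. Service 28; fixed 44; total 72.
{S1, S2, S3, S4, S5}: service 23 + fixed 136 = 159
No other subset beats 61.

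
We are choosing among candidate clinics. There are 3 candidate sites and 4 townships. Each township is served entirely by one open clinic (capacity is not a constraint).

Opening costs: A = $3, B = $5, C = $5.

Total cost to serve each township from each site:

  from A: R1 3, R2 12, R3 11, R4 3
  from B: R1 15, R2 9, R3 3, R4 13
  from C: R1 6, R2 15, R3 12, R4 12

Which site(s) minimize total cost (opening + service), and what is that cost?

For any fixed open set, each township goes to its cheapest open site; total = fixed + service.
{A, B}: R1→A 3, R2→B 9, R3→B 3, R4→A 3. Service 18; fixed 8; total 26.
{A, B, C}: service 18 + fixed 13 = 31
{A}: R1→A 3, R2→A 12, R3→A 11, R4→A 3. Service 29; fixed 3; total 32.
No other subset beats 26.

Open A and B; minimum total cost 26.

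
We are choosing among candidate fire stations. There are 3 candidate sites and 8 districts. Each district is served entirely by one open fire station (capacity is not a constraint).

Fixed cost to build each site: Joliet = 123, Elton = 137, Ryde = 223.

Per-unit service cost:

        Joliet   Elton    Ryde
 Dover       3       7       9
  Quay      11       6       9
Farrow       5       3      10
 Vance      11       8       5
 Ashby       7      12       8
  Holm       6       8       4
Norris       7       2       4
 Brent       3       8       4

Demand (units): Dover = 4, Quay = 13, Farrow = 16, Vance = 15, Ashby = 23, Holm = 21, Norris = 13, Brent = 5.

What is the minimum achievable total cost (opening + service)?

For any fixed open set, each district goes to its cheapest open site; total = fixed + service.
{Joliet, Elton}: Dover→Joliet 3·4=12, Quay→Elton 6·13=78, Farrow→Elton 3·16=48, Vance→Elton 8·15=120, Ashby→Joliet 7·23=161, Holm→Joliet 6·21=126, Norris→Elton 2·13=26, Brent→Joliet 3·5=15. Service 586; fixed 260; total 846.
{Elton, Ryde}: service 543 + fixed 360 = 903
{Joliet}: service 793 + fixed 123 = 916
{Joliet, Elton, Ryde}: service 499 + fixed 483 = 982
(All 7 nonempty subsets were checked; Joliet and Elton is lowest.)

Minimum total cost: 846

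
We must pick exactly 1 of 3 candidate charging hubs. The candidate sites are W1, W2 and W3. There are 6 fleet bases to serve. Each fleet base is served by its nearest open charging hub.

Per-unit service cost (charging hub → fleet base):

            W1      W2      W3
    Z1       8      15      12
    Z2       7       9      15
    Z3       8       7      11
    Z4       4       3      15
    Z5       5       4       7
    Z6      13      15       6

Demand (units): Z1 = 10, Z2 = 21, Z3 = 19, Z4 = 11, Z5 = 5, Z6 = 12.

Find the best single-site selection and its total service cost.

Choose W1 only; total service cost 604.

With exactly 1 open, each fleet base uses its cheapest among the chosen.
{W1}: Z1→W1 8·10=80, Z2→W1 7·21=147, Z3→W1 8·19=152, Z4→W1 4·11=44, Z5→W1 5·5=25, Z6→W1 13·12=156. Service cost 604.
{W2}: service cost 705
{W3}: service cost 916
Among all 3 size-1 choices, {W1} is lowest.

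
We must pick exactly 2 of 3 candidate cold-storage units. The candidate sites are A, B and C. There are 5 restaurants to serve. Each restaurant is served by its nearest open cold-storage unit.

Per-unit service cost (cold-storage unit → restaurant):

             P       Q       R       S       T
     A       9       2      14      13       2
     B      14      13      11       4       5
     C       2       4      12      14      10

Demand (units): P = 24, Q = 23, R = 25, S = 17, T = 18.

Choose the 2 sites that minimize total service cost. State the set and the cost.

Choose B and C; total service cost 573.

With exactly 2 open, each restaurant uses its cheapest among the chosen.
{B, C}: P→C 2·24=48, Q→C 4·23=92, R→B 11·25=275, S→B 4·17=68, T→B 5·18=90. Service cost 573.
{A, B}: service cost 641
{A, C}: service cost 651
Among all 3 size-2 choices, {B, C} is lowest.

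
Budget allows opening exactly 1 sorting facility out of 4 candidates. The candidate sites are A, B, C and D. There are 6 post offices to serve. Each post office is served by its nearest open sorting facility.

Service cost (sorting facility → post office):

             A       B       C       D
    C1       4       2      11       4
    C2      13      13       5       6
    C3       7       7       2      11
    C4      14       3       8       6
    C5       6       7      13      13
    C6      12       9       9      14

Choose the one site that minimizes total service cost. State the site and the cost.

With exactly 1 open, each post office uses its cheapest among the chosen.
{B}: C1→B 2, C2→B 13, C3→B 7, C4→B 3, C5→B 7, C6→B 9. Service cost 41.
{C}: service cost 48
{D}: service cost 54
Among all 4 size-1 choices, {B} is lowest.

Choose B only; total service cost 41.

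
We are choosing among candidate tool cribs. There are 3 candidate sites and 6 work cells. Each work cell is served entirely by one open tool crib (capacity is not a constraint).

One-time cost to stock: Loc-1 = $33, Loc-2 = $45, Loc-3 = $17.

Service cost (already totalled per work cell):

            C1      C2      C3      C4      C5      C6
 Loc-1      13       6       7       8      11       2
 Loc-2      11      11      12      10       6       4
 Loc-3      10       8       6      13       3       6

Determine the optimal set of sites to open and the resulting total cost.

Open Loc-3 only; minimum total cost 63.

For any fixed open set, each work cell goes to its cheapest open site; total = fixed + service.
{Loc-3}: C1→Loc-3 10, C2→Loc-3 8, C3→Loc-3 6, C4→Loc-3 13, C5→Loc-3 3, C6→Loc-3 6. Service 46; fixed 17; total 63.
{Loc-1}: C1→Loc-1 13, C2→Loc-1 6, C3→Loc-1 7, C4→Loc-1 8, C5→Loc-1 11, C6→Loc-1 2. Service 47; fixed 33; total 80.
{Loc-1, Loc-3}: C1→Loc-3 10, C2→Loc-1 6, C3→Loc-3 6, C4→Loc-1 8, C5→Loc-3 3, C6→Loc-1 2. Service 35; fixed 50; total 85.
{Loc-1, Loc-2, Loc-3}: service 35 + fixed 95 = 130
(All 7 nonempty subsets were checked; Loc-3 only is lowest.)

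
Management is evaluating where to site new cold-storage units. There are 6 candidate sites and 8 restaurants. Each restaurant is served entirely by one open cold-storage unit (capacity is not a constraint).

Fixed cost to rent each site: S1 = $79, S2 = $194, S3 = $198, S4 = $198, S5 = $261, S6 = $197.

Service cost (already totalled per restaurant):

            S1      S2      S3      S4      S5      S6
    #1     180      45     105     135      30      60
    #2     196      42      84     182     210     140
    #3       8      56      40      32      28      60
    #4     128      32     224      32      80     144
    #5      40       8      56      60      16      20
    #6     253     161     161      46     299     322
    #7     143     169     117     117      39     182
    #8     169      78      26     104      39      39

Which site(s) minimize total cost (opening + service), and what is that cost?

Open S2 only; minimum total cost 785.

For any fixed open set, each restaurant goes to its cheapest open site; total = fixed + service.
{S2}: #1→S2 45, #2→S2 42, #3→S2 56, #4→S2 32, #5→S2 8, #6→S2 161, #7→S2 169, #8→S2 78. Service 591; fixed 194; total 785.
{S1, S2}: service 517 + fixed 273 = 790
{S2, S4}: #1→S2 45, #2→S2 42, #3→S4 32, #4→S2 32, #5→S2 8, #6→S4 46, #7→S4 117, #8→S2 78. Service 400; fixed 392; total 792.
{S1, S2, S3, S4, S5, S6}: #1→S5 30, #2→S2 42, #3→S1 8, #4→S2 32, #5→S2 8, #6→S4 46, #7→S5 39, #8→S3 26. Service 231; fixed 1127; total 1358.
No other subset beats 785.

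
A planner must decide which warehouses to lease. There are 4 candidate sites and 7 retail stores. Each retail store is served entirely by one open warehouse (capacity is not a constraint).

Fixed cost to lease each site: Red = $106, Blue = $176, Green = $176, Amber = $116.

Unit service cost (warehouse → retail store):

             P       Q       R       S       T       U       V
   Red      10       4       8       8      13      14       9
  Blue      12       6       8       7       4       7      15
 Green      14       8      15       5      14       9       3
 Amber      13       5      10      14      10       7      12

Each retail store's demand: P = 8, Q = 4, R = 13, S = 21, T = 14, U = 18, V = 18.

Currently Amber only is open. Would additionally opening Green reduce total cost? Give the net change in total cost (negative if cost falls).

Current service cost with {Amber}: 1030.
Adding Green: each retail store re-picks its cheapest; new service cost 679, saving 351.
Extra fixed cost: 176. Net change = 176 − 351 = -175.
(Totals: 1146 → 971.)

Yes — net change −175 (cost falls by 175).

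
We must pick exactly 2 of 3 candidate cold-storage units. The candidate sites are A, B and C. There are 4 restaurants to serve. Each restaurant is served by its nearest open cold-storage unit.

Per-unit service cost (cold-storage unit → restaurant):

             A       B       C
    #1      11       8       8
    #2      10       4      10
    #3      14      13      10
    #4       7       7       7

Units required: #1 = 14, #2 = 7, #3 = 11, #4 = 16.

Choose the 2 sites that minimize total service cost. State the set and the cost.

Choose B and C; total service cost 362.

With exactly 2 open, each restaurant uses its cheapest among the chosen.
{B, C}: #1→B 8·14=112, #2→B 4·7=28, #3→C 10·11=110, #4→B 7·16=112. Service cost 362.
{A, B}: service cost 395
{A, C}: service cost 404
Among all 3 size-2 choices, {B, C} is lowest.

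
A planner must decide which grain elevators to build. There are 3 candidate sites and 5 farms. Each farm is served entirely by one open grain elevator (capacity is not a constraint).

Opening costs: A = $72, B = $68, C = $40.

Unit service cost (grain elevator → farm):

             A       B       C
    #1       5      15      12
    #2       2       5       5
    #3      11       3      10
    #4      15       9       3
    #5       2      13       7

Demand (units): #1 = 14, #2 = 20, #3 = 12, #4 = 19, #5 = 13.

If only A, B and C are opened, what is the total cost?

Total cost: 409

Each farm is assigned to its cheapest site among the open ones.
{A, B, C}: #1→A 5·14=70, #2→A 2·20=40, #3→B 3·12=36, #4→C 3·19=57, #5→A 2·13=26. Service 229; fixed 180; total 409.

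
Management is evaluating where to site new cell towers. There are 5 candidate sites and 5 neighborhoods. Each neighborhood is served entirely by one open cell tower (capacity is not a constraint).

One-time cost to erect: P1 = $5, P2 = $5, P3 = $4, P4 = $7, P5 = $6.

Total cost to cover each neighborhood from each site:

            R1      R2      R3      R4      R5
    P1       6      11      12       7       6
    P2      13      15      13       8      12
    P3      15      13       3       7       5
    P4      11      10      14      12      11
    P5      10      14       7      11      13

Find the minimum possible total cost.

Minimum total cost: 41

For any fixed open set, each neighborhood goes to its cheapest open site; total = fixed + service.
{P1, P3}: R1→P1 6, R2→P1 11, R3→P3 3, R4→P1 7, R5→P3 5. Service 32; fixed 9; total 41.
{P1, P2, P3}: R1→P1 6, R2→P1 11, R3→P3 3, R4→P1 7, R5→P3 5. Service 32; fixed 14; total 46.
{P1}: service 42 + fixed 5 = 47
{P1, P2, P3, P4, P5}: service 31 + fixed 27 = 58
No other subset beats 41.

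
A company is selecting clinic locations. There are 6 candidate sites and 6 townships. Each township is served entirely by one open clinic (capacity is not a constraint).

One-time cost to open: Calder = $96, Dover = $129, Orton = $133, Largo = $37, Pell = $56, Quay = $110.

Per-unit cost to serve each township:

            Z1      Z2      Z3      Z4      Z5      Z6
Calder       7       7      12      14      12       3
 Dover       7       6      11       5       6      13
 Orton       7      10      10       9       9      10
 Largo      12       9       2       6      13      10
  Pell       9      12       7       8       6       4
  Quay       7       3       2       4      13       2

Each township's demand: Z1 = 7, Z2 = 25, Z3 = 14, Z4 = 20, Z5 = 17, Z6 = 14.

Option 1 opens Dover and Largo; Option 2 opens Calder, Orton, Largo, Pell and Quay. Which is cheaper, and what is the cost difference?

Option 1 is cheaper by 59.

Option 1: {Dover, Largo}: Z1→Dover 7·7=49, Z2→Dover 6·25=150, Z3→Largo 2·14=28, Z4→Dover 5·20=100, Z5→Dover 6·17=102, Z6→Largo 10·14=140. Service 569; fixed 166; total 735.
Option 2: {Calder, Orton, Largo, Pell, Quay}: Z1→Calder 7·7=49, Z2→Quay 3·25=75, Z3→Largo 2·14=28, Z4→Quay 4·20=80, Z5→Pell 6·17=102, Z6→Quay 2·14=28. Service 362; fixed 432; total 794.
Difference: |735 − 794| = 59.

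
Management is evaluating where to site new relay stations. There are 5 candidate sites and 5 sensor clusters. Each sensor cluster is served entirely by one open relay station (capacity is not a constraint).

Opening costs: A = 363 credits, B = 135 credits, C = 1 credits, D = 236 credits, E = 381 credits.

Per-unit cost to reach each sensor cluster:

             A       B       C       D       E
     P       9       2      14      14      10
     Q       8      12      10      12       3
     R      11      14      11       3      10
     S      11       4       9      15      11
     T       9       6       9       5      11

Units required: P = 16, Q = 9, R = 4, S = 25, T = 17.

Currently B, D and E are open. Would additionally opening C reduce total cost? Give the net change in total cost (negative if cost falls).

No — net change +1 (cost rises by 1).

Current service cost with {B, D, E}: 256.
Adding C: each sensor cluster re-picks its cheapest; new service cost 256, saving 0.
Extra fixed cost: 1. Net change = 1 − 0 = 1.
(Totals: 1008 → 1009.)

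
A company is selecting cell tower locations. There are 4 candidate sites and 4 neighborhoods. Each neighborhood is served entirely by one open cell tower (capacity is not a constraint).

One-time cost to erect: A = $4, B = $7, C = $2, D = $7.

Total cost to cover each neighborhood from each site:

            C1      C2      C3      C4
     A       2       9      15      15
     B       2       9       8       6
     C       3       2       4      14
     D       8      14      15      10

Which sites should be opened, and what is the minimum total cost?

For any fixed open set, each neighborhood goes to its cheapest open site; total = fixed + service.
{B, C}: C1→B 2, C2→C 2, C3→C 4, C4→B 6. Service 14; fixed 9; total 23.
{C}: service 23 + fixed 2 = 25
{A, B, C}: C1→A 2, C2→C 2, C3→C 4, C4→B 6. Service 14; fixed 13; total 27.
{A, B, C, D}: service 14 + fixed 20 = 34
(All 15 nonempty subsets were checked; B and C is lowest.)

Open B and C; minimum total cost 23.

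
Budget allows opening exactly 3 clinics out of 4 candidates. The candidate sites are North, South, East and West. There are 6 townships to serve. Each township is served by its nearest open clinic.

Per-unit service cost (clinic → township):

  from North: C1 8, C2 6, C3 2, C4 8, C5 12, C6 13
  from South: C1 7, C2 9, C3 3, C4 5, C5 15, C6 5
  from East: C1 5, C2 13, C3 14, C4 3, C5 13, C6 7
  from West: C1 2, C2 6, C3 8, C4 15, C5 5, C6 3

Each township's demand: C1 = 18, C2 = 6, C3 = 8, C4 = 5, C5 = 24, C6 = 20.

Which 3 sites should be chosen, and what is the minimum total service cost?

Choose North, East and West; total service cost 283.

With exactly 3 open, each township uses its cheapest among the chosen.
{North, East, West}: C1→West 2·18=36, C2→North 6·6=36, C3→North 2·8=16, C4→East 3·5=15, C5→West 5·24=120, C6→West 3·20=60. Service cost 283.
{South, East, West}: service cost 291
{North, South, West}: service cost 293
Among all 4 size-3 choices, {North, East, West} is lowest.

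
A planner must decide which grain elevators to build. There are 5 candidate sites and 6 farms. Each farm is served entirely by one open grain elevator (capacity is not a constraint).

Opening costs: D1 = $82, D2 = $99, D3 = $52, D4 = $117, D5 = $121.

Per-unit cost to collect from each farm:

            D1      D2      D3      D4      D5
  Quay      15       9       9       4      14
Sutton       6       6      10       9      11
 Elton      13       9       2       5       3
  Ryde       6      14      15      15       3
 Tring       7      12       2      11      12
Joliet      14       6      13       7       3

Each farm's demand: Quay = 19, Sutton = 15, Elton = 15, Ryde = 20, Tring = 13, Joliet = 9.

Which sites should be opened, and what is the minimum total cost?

For any fixed open set, each farm goes to its cheapest open site; total = fixed + service.
{D3, D5}: Quay→D3 9·19=171, Sutton→D3 10·15=150, Elton→D3 2·15=30, Ryde→D5 3·20=60, Tring→D3 2·13=26, Joliet→D5 3·9=27. Service 464; fixed 173; total 637.
{D3, D4, D5}: Quay→D4 4·19=76, Sutton→D4 9·15=135, Elton→D3 2·15=30, Ryde→D5 3·20=60, Tring→D3 2·13=26, Joliet→D5 3·9=27. Service 354; fixed 290; total 644.
{D1, D3, D4}: Quay→D4 4·19=76, Sutton→D1 6·15=90, Elton→D3 2·15=30, Ryde→D1 6·20=120, Tring→D3 2·13=26, Joliet→D4 7·9=63. Service 405; fixed 251; total 656.
{D1, D2, D3, D4, D5}: service 309 + fixed 471 = 780
No other subset beats 637.

Open D3 and D5; minimum total cost 637.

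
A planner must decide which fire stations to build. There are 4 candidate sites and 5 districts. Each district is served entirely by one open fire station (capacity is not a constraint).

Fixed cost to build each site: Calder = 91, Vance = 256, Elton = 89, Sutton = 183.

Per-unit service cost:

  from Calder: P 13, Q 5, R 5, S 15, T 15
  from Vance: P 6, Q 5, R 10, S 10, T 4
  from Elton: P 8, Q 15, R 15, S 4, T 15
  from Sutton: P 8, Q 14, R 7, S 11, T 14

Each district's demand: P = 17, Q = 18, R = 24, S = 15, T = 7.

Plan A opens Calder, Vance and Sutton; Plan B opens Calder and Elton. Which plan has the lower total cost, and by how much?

Plan B is cheaper by 329.

Plan A: {Calder, Vance, Sutton}: P→Vance 6·17=102, Q→Calder 5·18=90, R→Calder 5·24=120, S→Vance 10·15=150, T→Vance 4·7=28. Service 490; fixed 530; total 1020.
Plan B: {Calder, Elton}: P→Elton 8·17=136, Q→Calder 5·18=90, R→Calder 5·24=120, S→Elton 4·15=60, T→Calder 15·7=105. Service 511; fixed 180; total 691.
Difference: |1020 − 691| = 329.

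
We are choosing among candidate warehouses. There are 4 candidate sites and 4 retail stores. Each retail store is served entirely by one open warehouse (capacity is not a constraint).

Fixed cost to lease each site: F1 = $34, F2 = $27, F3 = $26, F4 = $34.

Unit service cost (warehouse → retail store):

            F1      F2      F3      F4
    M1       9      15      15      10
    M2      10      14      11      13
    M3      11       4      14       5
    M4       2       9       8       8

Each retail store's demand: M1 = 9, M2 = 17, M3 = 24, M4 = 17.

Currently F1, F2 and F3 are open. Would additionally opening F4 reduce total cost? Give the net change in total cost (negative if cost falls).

No — net change +34 (cost rises by 34).

Current service cost with {F1, F2, F3}: 381.
Adding F4: each retail store re-picks its cheapest; new service cost 381, saving 0.
Extra fixed cost: 34. Net change = 34 − 0 = 34.
(Totals: 468 → 502.)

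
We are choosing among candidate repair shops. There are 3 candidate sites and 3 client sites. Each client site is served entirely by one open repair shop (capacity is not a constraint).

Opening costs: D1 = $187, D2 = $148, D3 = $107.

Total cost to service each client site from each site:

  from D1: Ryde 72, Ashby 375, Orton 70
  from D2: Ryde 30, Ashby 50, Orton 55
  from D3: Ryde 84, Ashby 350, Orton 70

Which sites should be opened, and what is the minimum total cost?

For any fixed open set, each client site goes to its cheapest open site; total = fixed + service.
{D2}: Ryde→D2 30, Ashby→D2 50, Orton→D2 55. Service 135; fixed 148; total 283.
{D2, D3}: Ryde→D2 30, Ashby→D2 50, Orton→D2 55. Service 135; fixed 255; total 390.
{D1, D2}: Ryde→D2 30, Ashby→D2 50, Orton→D2 55. Service 135; fixed 335; total 470.
{D1, D2, D3}: service 135 + fixed 442 = 577
(All 7 nonempty subsets were checked; D2 only is lowest.)

Open D2 only; minimum total cost 283.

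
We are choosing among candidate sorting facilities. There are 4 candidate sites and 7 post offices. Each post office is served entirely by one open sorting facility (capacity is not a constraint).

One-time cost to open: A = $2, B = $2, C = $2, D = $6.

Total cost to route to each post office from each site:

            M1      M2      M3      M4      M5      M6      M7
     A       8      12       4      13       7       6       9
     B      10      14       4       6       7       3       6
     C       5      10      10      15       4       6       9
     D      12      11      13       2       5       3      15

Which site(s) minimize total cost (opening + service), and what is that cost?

Open B and C; minimum total cost 42.

For any fixed open set, each post office goes to its cheapest open site; total = fixed + service.
{B, C}: M1→C 5, M2→C 10, M3→B 4, M4→B 6, M5→C 4, M6→B 3, M7→B 6. Service 38; fixed 4; total 42.
{A, B, C}: service 38 + fixed 6 = 44
{B, C, D}: M1→C 5, M2→C 10, M3→B 4, M4→D 2, M5→C 4, M6→B 3, M7→B 6. Service 34; fixed 10; total 44.
{A, B, C, D}: service 34 + fixed 12 = 46
No other subset beats 42.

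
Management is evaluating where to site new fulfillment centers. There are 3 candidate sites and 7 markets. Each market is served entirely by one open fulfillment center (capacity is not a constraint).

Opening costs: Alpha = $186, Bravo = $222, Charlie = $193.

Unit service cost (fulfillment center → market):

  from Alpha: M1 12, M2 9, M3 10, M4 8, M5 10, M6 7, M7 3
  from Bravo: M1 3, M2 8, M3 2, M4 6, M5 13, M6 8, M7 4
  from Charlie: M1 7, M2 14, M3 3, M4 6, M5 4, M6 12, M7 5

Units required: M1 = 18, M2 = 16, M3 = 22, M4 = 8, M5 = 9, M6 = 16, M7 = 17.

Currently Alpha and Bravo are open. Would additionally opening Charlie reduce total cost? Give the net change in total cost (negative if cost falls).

Current service cost with {Alpha, Bravo}: 527.
Adding Charlie: each market re-picks its cheapest; new service cost 473, saving 54.
Extra fixed cost: 193. Net change = 193 − 54 = 139.
(Totals: 935 → 1074.)

No — net change +139 (cost rises by 139).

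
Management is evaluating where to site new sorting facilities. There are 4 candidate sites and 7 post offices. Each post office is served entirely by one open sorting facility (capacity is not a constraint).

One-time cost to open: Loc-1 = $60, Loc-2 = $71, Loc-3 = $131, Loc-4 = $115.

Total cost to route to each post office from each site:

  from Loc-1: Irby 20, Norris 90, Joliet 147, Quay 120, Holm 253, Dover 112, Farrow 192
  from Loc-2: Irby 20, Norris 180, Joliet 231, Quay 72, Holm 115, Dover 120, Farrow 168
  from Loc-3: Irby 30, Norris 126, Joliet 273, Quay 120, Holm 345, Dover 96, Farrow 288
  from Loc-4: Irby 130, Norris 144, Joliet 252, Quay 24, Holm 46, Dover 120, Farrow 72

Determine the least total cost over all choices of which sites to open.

For any fixed open set, each post office goes to its cheapest open site; total = fixed + service.
{Loc-1, Loc-4}: Irby→Loc-1 20, Norris→Loc-1 90, Joliet→Loc-1 147, Quay→Loc-4 24, Holm→Loc-4 46, Dover→Loc-1 112, Farrow→Loc-4 72. Service 511; fixed 175; total 686.
{Loc-1, Loc-2, Loc-4}: Irby→Loc-1 20, Norris→Loc-1 90, Joliet→Loc-1 147, Quay→Loc-4 24, Holm→Loc-4 46, Dover→Loc-1 112, Farrow→Loc-4 72. Service 511; fixed 246; total 757.
{Loc-1, Loc-3, Loc-4}: Irby→Loc-1 20, Norris→Loc-1 90, Joliet→Loc-1 147, Quay→Loc-4 24, Holm→Loc-4 46, Dover→Loc-3 96, Farrow→Loc-4 72. Service 495; fixed 306; total 801.
{Loc-1, Loc-2, Loc-3, Loc-4}: service 495 + fixed 377 = 872
No other subset beats 686.

Minimum total cost: 686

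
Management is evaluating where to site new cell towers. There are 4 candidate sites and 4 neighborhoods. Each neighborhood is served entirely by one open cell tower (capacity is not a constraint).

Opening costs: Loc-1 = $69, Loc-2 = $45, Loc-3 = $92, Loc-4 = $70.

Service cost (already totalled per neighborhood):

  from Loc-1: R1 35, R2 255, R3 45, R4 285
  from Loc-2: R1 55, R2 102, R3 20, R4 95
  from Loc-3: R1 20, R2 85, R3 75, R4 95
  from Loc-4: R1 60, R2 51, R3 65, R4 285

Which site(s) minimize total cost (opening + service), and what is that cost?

For any fixed open set, each neighborhood goes to its cheapest open site; total = fixed + service.
{Loc-2}: R1→Loc-2 55, R2→Loc-2 102, R3→Loc-2 20, R4→Loc-2 95. Service 272; fixed 45; total 317.
{Loc-2, Loc-4}: R1→Loc-2 55, R2→Loc-4 51, R3→Loc-2 20, R4→Loc-2 95. Service 221; fixed 115; total 336.
{Loc-2, Loc-3}: service 220 + fixed 137 = 357
{Loc-1, Loc-2, Loc-3, Loc-4}: service 186 + fixed 276 = 462
No other subset beats 317.

Open Loc-2 only; minimum total cost 317.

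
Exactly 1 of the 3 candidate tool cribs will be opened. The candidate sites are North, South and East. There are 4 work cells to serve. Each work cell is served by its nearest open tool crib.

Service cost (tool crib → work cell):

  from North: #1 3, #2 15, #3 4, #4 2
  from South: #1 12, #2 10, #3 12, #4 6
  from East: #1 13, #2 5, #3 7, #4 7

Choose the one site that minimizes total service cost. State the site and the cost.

Choose North only; total service cost 24.

With exactly 1 open, each work cell uses its cheapest among the chosen.
{North}: #1→North 3, #2→North 15, #3→North 4, #4→North 2. Service cost 24.
{East}: service cost 32
{South}: service cost 40
Among all 3 size-1 choices, {North} is lowest.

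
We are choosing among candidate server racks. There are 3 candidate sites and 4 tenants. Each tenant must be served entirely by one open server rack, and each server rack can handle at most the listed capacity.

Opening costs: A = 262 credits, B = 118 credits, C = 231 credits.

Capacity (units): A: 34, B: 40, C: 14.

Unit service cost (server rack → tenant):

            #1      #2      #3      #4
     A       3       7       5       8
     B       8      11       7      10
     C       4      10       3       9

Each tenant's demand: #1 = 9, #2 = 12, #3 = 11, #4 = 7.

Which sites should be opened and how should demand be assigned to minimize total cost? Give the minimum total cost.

Open {B}: #1→B 8·9=72, #2→B 11·12=132, #3→B 7·11=77, #4→B 10·7=70.
Loads: B carries 39/40. Service 351; fixed 118; total 469.
Next best feasible plan costs 616.

Minimum total cost: 469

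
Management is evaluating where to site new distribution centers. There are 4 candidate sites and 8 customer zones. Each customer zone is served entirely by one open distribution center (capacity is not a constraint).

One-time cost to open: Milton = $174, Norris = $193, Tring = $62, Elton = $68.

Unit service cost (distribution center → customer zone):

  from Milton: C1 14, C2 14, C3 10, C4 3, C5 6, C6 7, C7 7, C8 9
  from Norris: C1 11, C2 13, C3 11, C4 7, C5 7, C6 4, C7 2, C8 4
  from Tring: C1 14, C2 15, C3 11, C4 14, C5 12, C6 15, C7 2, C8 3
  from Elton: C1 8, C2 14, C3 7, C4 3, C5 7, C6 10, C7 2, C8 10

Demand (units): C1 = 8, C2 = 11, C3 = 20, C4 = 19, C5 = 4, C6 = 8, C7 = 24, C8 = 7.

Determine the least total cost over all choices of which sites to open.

For any fixed open set, each customer zone goes to its cheapest open site; total = fixed + service.
{Elton}: C1→Elton 8·8=64, C2→Elton 14·11=154, C3→Elton 7·20=140, C4→Elton 3·19=57, C5→Elton 7·4=28, C6→Elton 10·8=80, C7→Elton 2·24=48, C8→Elton 10·7=70. Service 641; fixed 68; total 709.
{Tring, Elton}: service 592 + fixed 130 = 722
{Norris, Elton}: C1→Elton 8·8=64, C2→Norris 13·11=143, C3→Elton 7·20=140, C4→Elton 3·19=57, C5→Norris 7·4=28, C6→Norris 4·8=32, C7→Norris 2·24=48, C8→Norris 4·7=28. Service 540; fixed 261; total 801.
{Milton, Norris, Tring, Elton}: service 529 + fixed 497 = 1026
No other subset beats 709.

Minimum total cost: 709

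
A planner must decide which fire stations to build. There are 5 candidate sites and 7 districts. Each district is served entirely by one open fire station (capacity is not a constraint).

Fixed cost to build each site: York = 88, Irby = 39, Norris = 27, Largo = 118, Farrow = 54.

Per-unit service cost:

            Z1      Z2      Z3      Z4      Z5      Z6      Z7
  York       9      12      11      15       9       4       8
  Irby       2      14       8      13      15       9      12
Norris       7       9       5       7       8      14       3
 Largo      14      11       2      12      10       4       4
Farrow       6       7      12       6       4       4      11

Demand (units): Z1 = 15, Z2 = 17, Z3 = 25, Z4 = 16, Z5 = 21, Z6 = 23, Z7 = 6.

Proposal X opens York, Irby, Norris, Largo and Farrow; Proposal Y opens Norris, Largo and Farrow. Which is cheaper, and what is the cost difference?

Proposal Y is cheaper by 67.

Proposal X: {York, Irby, Norris, Largo, Farrow}: Z1→Irby 2·15=30, Z2→Farrow 7·17=119, Z3→Largo 2·25=50, Z4→Farrow 6·16=96, Z5→Farrow 4·21=84, Z6→York 4·23=92, Z7→Norris 3·6=18. Service 489; fixed 326; total 815.
Proposal Y: {Norris, Largo, Farrow}: Z1→Farrow 6·15=90, Z2→Farrow 7·17=119, Z3→Largo 2·25=50, Z4→Farrow 6·16=96, Z5→Farrow 4·21=84, Z6→Largo 4·23=92, Z7→Norris 3·6=18. Service 549; fixed 199; total 748.
Difference: |815 − 748| = 67.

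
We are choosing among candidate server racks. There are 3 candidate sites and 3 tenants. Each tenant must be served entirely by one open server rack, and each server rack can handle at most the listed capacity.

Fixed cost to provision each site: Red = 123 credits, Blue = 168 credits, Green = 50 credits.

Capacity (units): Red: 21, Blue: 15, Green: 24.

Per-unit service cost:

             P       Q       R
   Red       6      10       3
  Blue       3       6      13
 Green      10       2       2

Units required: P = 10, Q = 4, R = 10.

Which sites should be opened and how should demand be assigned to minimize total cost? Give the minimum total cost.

Open {Green}: P→Green 10·10=100, Q→Green 2·4=8, R→Green 2·10=20.
Loads: Green carries 24/24. Service 128; fixed 50; total 178.
Next best feasible plan costs 261.

Minimum total cost: 178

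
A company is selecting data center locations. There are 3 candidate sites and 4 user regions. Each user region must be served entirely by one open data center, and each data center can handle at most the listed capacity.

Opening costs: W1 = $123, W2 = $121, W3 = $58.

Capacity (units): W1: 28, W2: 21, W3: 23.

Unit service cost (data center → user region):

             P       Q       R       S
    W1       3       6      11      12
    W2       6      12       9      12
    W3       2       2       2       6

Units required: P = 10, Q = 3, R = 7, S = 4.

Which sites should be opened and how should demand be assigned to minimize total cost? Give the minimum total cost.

Open {W1, W3}: P→W1 3·10=30, Q→W3 2·3=6, R→W3 2·7=14, S→W3 6·4=24.
Loads: W1 carries 10/28, W3 carries 14/23. Service 74; fixed 181; total 255.
Next best feasible plan costs 257.

Minimum total cost: 255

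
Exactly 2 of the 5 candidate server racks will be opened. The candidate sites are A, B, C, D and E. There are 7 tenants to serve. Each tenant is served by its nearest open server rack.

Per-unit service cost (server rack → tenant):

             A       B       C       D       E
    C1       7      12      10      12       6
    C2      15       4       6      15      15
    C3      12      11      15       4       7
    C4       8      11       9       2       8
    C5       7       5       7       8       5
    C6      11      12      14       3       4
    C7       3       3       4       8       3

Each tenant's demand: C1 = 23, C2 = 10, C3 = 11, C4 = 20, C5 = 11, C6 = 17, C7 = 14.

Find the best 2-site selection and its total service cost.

With exactly 2 open, each tenant uses its cheapest among the chosen.
{D, E}: C1→E 6·23=138, C2→D 15·10=150, C3→D 4·11=44, C4→D 2·20=40, C5→E 5·11=55, C6→D 3·17=51, C7→E 3·14=42. Service cost 520.
{B, D}: service cost 548
{C, D}: service cost 558
Among all 10 size-2 choices, {D, E} is lowest.

Choose D and E; total service cost 520.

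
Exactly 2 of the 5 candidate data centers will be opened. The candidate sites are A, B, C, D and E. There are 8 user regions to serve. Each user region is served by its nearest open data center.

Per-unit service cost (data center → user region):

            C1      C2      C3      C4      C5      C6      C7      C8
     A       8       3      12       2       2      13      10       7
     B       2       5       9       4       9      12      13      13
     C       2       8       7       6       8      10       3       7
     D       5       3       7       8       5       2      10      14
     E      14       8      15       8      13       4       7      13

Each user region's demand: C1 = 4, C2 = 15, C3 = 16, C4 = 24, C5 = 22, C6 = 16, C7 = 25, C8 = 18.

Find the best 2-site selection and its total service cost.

With exactly 2 open, each user region uses its cheapest among the chosen.
{A, C}: C1→C 2·4=8, C2→A 3·15=45, C3→C 7·16=112, C4→A 2·24=48, C5→A 2·22=44, C6→C 10·16=160, C7→C 3·25=75, C8→A 7·18=126. Service cost 618.
{C, D}: service cost 652
{A, D}: service cost 677
Among all 10 size-2 choices, {A, C} is lowest.

Choose A and C; total service cost 618.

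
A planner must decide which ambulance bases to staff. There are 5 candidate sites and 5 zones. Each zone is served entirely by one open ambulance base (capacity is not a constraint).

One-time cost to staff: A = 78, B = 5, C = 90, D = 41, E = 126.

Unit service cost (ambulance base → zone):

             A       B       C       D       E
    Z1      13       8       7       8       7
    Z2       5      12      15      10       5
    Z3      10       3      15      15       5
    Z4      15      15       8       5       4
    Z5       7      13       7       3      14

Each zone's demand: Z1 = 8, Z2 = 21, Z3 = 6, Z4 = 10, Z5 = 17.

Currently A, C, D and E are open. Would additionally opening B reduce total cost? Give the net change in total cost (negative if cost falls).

Current service cost with {A, C, D, E}: 282.
Adding B: each zone re-picks its cheapest; new service cost 270, saving 12.
Extra fixed cost: 5. Net change = 5 − 12 = -7.
(Totals: 617 → 610.)

Yes — net change −7 (cost falls by 7).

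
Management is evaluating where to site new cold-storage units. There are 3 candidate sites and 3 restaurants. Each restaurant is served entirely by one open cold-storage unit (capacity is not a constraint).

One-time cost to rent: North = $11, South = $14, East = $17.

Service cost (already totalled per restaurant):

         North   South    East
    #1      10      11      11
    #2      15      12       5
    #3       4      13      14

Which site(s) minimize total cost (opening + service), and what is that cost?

For any fixed open set, each restaurant goes to its cheapest open site; total = fixed + service.
{North}: #1→North 10, #2→North 15, #3→North 4. Service 29; fixed 11; total 40.
{North, East}: #1→North 10, #2→East 5, #3→North 4. Service 19; fixed 28; total 47.
{East}: #1→East 11, #2→East 5, #3→East 14. Service 30; fixed 17; total 47.
{North, South, East}: service 19 + fixed 42 = 61
(All 7 nonempty subsets were checked; North only is lowest.)

Open North only; minimum total cost 40.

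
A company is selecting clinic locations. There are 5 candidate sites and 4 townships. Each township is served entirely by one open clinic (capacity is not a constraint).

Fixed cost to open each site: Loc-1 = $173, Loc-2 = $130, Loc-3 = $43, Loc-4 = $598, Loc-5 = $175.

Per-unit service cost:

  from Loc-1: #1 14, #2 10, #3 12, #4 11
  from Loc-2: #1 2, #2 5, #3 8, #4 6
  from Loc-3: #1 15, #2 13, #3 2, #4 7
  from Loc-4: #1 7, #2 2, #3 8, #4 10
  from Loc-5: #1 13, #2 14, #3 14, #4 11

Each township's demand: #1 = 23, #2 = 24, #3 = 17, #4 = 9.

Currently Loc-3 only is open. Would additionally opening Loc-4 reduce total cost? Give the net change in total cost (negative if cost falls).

Current service cost with {Loc-3}: 754.
Adding Loc-4: each township re-picks its cheapest; new service cost 306, saving 448.
Extra fixed cost: 598. Net change = 598 − 448 = 150.
(Totals: 797 → 947.)

No — net change +150 (cost rises by 150).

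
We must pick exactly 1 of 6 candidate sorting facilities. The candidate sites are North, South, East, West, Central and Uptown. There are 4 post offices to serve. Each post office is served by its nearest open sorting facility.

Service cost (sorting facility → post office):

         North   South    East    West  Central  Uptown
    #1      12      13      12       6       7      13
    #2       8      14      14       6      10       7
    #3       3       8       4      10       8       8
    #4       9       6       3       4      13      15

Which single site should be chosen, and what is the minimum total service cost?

Choose West only; total service cost 26.

With exactly 1 open, each post office uses its cheapest among the chosen.
{West}: #1→West 6, #2→West 6, #3→West 10, #4→West 4. Service cost 26.
{North}: service cost 32
{East}: service cost 33
Among all 6 size-1 choices, {West} is lowest.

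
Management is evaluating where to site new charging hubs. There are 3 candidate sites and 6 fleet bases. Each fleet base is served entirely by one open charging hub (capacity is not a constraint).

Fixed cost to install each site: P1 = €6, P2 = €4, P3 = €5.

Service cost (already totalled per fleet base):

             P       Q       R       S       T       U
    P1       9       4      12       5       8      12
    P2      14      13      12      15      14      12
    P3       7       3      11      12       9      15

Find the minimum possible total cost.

For any fixed open set, each fleet base goes to its cheapest open site; total = fixed + service.
{P1}: P→P1 9, Q→P1 4, R→P1 12, S→P1 5, T→P1 8, U→P1 12. Service 50; fixed 6; total 56.
{P1, P3}: service 46 + fixed 11 = 57
{P1, P2}: service 50 + fixed 10 = 60
{P1, P2, P3}: P→P3 7, Q→P3 3, R→P3 11, S→P1 5, T→P1 8, U→P1 12. Service 46; fixed 15; total 61.
(All 7 nonempty subsets were checked; P1 only is lowest.)

Minimum total cost: 56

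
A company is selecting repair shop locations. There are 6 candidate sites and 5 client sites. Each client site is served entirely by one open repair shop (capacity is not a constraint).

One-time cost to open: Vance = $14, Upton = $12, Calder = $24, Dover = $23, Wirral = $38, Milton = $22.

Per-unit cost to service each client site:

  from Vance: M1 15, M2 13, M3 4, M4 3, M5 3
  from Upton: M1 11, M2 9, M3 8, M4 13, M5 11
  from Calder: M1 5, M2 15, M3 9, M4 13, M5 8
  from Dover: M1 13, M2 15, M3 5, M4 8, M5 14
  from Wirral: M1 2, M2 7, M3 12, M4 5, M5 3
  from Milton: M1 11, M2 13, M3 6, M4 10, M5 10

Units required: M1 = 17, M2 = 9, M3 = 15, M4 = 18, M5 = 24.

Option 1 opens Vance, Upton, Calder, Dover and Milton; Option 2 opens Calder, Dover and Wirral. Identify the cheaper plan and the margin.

Option 1: {Vance, Upton, Calder, Dover, Milton}: M1→Calder 5·17=85, M2→Upton 9·9=81, M3→Vance 4·15=60, M4→Vance 3·18=54, M5→Vance 3·24=72. Service 352; fixed 95; total 447.
Option 2: {Calder, Dover, Wirral}: M1→Wirral 2·17=34, M2→Wirral 7·9=63, M3→Dover 5·15=75, M4→Wirral 5·18=90, M5→Wirral 3·24=72. Service 334; fixed 85; total 419.
Difference: |447 − 419| = 28.

Option 2 is cheaper by 28.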